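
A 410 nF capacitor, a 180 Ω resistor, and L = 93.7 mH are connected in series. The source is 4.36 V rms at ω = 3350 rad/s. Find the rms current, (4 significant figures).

9.655 mA

X_L = ωL = 313.9 Ω
X_C = 1/(ωC) = 728.1 Ω
Net reactance X = X_L − X_C = -414.2 Ω
Z = 180.0 − j414.2 Ω
|Z| = √(180.0² + 414.2²) = 451.6 Ω
I = V/|Z| = 4.36/451.6 = 9.655 mA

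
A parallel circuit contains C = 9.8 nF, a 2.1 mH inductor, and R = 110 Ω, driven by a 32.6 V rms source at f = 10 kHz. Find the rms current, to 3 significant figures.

373 mA

ω = 2πf = 62830 rad/s
X_L = ωL = 132 Ω
X_C = 1/(ωC) = 1620 Ω
Parallel: admittances add. Y = 1/R + 1/(jωL) + jωC
Y = (0.00909 − j0.00696) S
|Y| = 0.0115 S → |Z| = 1/|Y| = 87.3 Ω, ∠Z = −∠Y = 37.4°
I = V/|Z| = 32.6/87.3 = 373 mA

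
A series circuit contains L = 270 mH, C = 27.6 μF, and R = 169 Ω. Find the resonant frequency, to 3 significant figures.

ω₀ = 1/√(LC) = 1/√(0.27 × 2.76e-05) = 366.3 rad/s
f₀ = ω₀/(2π) = 58.3 Hz

58.3 Hz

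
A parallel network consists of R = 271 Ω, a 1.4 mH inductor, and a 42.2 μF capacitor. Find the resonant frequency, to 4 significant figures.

654.8 Hz

ω₀ = 1/√(LC) = 1/√(0.0014 × 4.22e-05) = 4114 rad/s
f₀ = ω₀/(2π) = 654.8 Hz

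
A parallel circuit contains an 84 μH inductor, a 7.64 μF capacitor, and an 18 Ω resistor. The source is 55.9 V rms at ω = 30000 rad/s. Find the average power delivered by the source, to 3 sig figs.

174 W

X_L = ωL = 2.52 Ω
X_C = 1/(ωC) = 4.36 Ω
Parallel: admittances add. Y = 1/R + 1/(jωL) + jωC
Y = (0.0556 − j0.168) S
|Y| = 0.177 S → |Z| = 1/|Y| = 5.66 Ω, ∠Z = −∠Y = 71.7°
I = V/|Z| = 9.87 A
P = VI cos φ = 55.9 × 9.87 × cos(71.7°) = 174 W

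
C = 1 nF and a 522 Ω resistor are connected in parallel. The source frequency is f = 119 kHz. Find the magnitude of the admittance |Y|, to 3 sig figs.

2.06 mS

ω = 2πf = 747700 rad/s
X_C = 1/(ωC) = 1340 Ω
Parallel: admittances add. Y = 1/R + jωC
Y = (0.00192 + j0.000748) S
|Y| = 0.00206 S → |Z| = 1/|Y| = 486 Ω, ∠Z = −∠Y = -21.3°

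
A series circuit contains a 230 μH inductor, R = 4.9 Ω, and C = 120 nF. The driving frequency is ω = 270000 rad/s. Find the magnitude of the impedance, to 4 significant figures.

31.62 Ω

X_L = ωL = 62.10 Ω
X_C = 1/(ωC) = 30.86 Ω
Net reactance X = X_L − X_C = 31.24 Ω
Z = 4.900 + j31.24 Ω
|Z| = √(4.900² + 31.24²) = 31.62 Ω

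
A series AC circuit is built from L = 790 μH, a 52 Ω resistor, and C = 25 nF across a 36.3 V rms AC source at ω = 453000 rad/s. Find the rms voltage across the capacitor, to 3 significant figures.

X_L = ωL = 358 Ω
X_C = 1/(ωC) = 88.3 Ω
Net reactance X = X_L − X_C = 270 Ω
Z = 52.0 + j270 Ω
|Z| = √(52.0² + 270²) = 275 Ω
I = V/|Z| = 132 mA
V_C = I·|Z_C| = 0.132 × 88.3 = 11.7 V

11.7 V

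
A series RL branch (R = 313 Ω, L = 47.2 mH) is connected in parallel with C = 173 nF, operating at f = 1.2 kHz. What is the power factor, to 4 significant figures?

ω = 2πf = 7540 rad/s
X_L = ωL = 355.9 Ω
X_C = 1/(ωC) = 766.6 Ω
Branch 1 (R+jX_L): Z₁ = 313.0 + j355.9 Ω, |Z₁| = 473.9 Ω
Branch 2 (−jX_C): Z₂ = −j766.6 Ω
Parallel: Z = Z₁Z₂/(Z₁+Z₂), |Z| = 703.6 Ω, ∠Z = 11.36°
cos φ = cos(11.36°) = 0.9804

0.9804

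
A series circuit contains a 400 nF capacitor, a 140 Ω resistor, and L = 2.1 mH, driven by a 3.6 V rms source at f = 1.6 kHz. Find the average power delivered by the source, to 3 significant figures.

ω = 2πf = 10050 rad/s
X_L = ωL = 21.1 Ω
X_C = 1/(ωC) = 249 Ω
Net reactance X = X_L − X_C = -228 Ω
Z = 140 − j228 Ω
|Z| = √(140² + 228²) = 267 Ω
∠Z = arctan(-228/140) = -58.4°
I = V/|Z| = 13.5 mA
P = VI cos φ = 3.6 × 0.0135 × cos(-58.4°) = 25.4 mW

25.4 mW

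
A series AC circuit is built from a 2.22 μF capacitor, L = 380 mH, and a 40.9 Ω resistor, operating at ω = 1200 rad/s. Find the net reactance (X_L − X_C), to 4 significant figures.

80.62 Ω

X_L = ωL = 456.0 Ω
X_C = 1/(ωC) = 375.4 Ω
X = 456.0 − 375.4 = 80.62 Ω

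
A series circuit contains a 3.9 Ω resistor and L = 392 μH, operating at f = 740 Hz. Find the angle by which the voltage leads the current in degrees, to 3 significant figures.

25.0°

ω = 2πf = 4650 rad/s
X_L = ωL = 1.82 Ω
Z = 3.90 + j1.82 Ω
|Z| = √(3.90² + 1.82²) = 4.30 Ω
∠Z = arctan(1.82/3.90) = 25.0°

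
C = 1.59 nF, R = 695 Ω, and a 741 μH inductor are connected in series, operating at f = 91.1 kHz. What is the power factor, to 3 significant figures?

0.718

ω = 2πf = 572400 rad/s
X_L = ωL = 424 Ω
X_C = 1/(ωC) = 1100 Ω
Net reactance X = X_L − X_C = -675 Ω
Z = 695 − j675 Ω
|Z| = √(695² + 675²) = 969 Ω
∠Z = arctan(-675/695) = -44.1°
cos φ = cos(-44.1°) = 0.718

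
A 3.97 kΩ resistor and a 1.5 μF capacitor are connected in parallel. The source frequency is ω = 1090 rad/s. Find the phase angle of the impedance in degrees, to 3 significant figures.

-81.2°

X_C = 1/(ωC) = 612 Ω
Parallel: admittances add. Y = 1/R + jωC
Y = (0.000252 + j0.00163) S
|Y| = 0.00165 S → |Z| = 1/|Y| = 604 Ω, ∠Z = −∠Y = -81.2°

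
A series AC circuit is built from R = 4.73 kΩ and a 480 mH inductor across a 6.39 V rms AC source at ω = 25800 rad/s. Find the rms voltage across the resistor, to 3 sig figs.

X_L = ωL = 12400 Ω
Z = 4730 + j12400 Ω
|Z| = √(4730² + 12400²) = 13300 Ω
I = V/|Z| = 482 μA
V_R = I·|Z_R| = 0.000482 × 4730 = 2.28 V

2.28 V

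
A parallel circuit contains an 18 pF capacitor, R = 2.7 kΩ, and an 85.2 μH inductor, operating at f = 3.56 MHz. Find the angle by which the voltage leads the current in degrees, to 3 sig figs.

ω = 2πf = 2.237e+07 rad/s
X_L = ωL = 1910 Ω
X_C = 1/(ωC) = 2480 Ω
Parallel: admittances add. Y = 1/R + 1/(jωL) + jωC
Y = (0.000370 − j0.000122) S
|Y| = 0.000390 S → |Z| = 1/|Y| = 2560 Ω, ∠Z = −∠Y = 18.2°

18.2°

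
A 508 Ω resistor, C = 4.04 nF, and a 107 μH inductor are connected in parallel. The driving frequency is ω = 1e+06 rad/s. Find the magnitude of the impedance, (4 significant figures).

X_L = ωL = 107.0 Ω
X_C = 1/(ωC) = 247.5 Ω
Parallel: admittances add. Y = 1/R + 1/(jωL) + jωC
Y = (0.001969 − j0.005306) S
|Y| = 0.005659 S → |Z| = 1/|Y| = 176.7 Ω, ∠Z = −∠Y = 69.64°

176.7 Ω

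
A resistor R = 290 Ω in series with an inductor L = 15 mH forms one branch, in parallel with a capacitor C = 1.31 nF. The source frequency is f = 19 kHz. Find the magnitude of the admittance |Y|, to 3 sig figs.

ω = 2πf = 119400 rad/s
X_L = ωL = 1790 Ω
X_C = 1/(ωC) = 6390 Ω
Branch 1 (R+jX_L): Z₁ = 290 + j1790 Ω, |Z₁| = 1810 Ω
Branch 2 (−jX_C): Z₂ = −j6390 Ω
Parallel: Z = Z₁Z₂/(Z₁+Z₂), |Z| = 2510 Ω, ∠Z = 77.2°
|Y| = 1/|Z| = 398 μS

398 μS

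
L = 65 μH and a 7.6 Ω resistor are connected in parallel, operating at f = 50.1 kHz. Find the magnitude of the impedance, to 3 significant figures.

ω = 2πf = 314800 rad/s
X_L = ωL = 20.5 Ω
Parallel: admittances add. Y = 1/R + 1/(jωL)
Y = (0.132 − j0.0489) S
|Y| = 0.140 S → |Z| = 1/|Y| = 7.12 Ω, ∠Z = −∠Y = 20.4°

7.12 Ω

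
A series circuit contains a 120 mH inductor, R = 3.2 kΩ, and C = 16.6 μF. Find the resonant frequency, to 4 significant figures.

ω₀ = 1/√(LC) = 1/√(0.12 × 1.66e-05) = 708.5 rad/s
f₀ = ω₀/(2π) = 112.8 Hz

112.8 Hz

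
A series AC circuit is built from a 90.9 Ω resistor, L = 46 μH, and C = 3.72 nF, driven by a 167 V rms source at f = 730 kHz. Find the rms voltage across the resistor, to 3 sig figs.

ω = 2πf = 4.587e+06 rad/s
X_L = ωL = 211 Ω
X_C = 1/(ωC) = 58.6 Ω
Net reactance X = X_L − X_C = 152 Ω
Z = 90.9 + j152 Ω
|Z| = √(90.9² + 152²) = 177 Ω
I = V/|Z| = 941 mA
V_R = I·|Z_R| = 0.941 × 90.9 = 85.6 V

85.6 V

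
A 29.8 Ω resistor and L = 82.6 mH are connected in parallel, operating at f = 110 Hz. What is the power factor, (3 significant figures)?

ω = 2πf = 691.2 rad/s
X_L = ωL = 57.1 Ω
Parallel: admittances add. Y = 1/R + 1/(jωL)
Y = (0.0336 − j0.0175) S
|Y| = 0.0379 S → |Z| = 1/|Y| = 26.4 Ω, ∠Z = −∠Y = 27.6°
cos φ = cos(27.6°) = 0.886

0.886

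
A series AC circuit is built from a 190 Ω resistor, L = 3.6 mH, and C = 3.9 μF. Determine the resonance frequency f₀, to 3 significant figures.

1.34 kHz

ω₀ = 1/√(LC) = 1/√(0.0036 × 3.9e-06) = 8439 rad/s
f₀ = ω₀/(2π) = 1.34 kHz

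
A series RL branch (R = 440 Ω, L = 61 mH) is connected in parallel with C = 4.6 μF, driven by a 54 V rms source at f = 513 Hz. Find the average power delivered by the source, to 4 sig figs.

ω = 2πf = 3223 rad/s
X_L = ωL = 196.6 Ω
X_C = 1/(ωC) = 67.44 Ω
Branch 1 (R+jX_L): Z₁ = 440.0 + j196.6 Ω, |Z₁| = 481.9 Ω
Branch 2 (−jX_C): Z₂ = −j67.44 Ω
Parallel: Z = Z₁Z₂/(Z₁+Z₂), |Z| = 70.88 Ω, ∠Z = -82.28°
I = V/|Z| = 761.8 mA
P = VI cos φ = 54 × 0.7618 × cos(-82.28°) = 5.524 W

5.524 W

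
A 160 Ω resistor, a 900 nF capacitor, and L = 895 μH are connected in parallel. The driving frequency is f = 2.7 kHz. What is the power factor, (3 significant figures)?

0.123

ω = 2πf = 16960 rad/s
X_L = ωL = 15.2 Ω
X_C = 1/(ωC) = 65.5 Ω
Parallel: admittances add. Y = 1/R + 1/(jωL) + jωC
Y = (0.00625 − j0.0506) S
|Y| = 0.0510 S → |Z| = 1/|Y| = 19.6 Ω, ∠Z = −∠Y = 83.0°
cos φ = cos(83.0°) = 0.123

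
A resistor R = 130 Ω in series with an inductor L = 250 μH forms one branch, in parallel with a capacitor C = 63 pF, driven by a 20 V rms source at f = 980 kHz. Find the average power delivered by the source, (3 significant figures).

21.8 mW

ω = 2πf = 6.158e+06 rad/s
X_L = ωL = 1540 Ω
X_C = 1/(ωC) = 2580 Ω
Branch 1 (R+jX_L): Z₁ = 130 + j1540 Ω, |Z₁| = 1540 Ω
Branch 2 (−jX_C): Z₂ = −j2580 Ω
Parallel: Z = Z₁Z₂/(Z₁+Z₂), |Z| = 3810 Ω, ∠Z = 78.0°
I = V/|Z| = 5.26 mA
P = VI cos φ = 20 × 0.00526 × cos(78.0°) = 21.8 mW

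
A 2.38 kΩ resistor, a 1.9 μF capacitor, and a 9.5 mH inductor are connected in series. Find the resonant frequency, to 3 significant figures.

1.18 kHz

ω₀ = 1/√(LC) = 1/√(0.0095 × 1.9e-06) = 7443 rad/s
f₀ = ω₀/(2π) = 1.18 kHz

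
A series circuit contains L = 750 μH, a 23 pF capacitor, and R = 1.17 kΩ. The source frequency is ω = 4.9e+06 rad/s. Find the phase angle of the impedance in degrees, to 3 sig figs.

-77.3°

X_L = ωL = 3680 Ω
X_C = 1/(ωC) = 8870 Ω
Net reactance X = X_L − X_C = -5200 Ω
Z = 1170 − j5200 Ω
|Z| = √(1170² + 5200²) = 5330 Ω
∠Z = arctan(-5200/1170) = -77.3°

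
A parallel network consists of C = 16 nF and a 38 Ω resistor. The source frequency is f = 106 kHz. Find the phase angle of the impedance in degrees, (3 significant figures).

-22.0°

ω = 2πf = 666000 rad/s
X_C = 1/(ωC) = 93.8 Ω
Parallel: admittances add. Y = 1/R + jωC
Y = (0.0263 + j0.0107) S
|Y| = 0.0284 S → |Z| = 1/|Y| = 35.2 Ω, ∠Z = −∠Y = -22.0°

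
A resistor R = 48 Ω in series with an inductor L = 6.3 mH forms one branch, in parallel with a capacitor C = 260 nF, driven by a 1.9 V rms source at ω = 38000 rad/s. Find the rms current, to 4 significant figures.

11.25 mA

X_L = ωL = 239.4 Ω
X_C = 1/(ωC) = 101.2 Ω
Branch 1 (R+jX_L): Z₁ = 48.00 + j239.4 Ω, |Z₁| = 244.2 Ω
Branch 2 (−jX_C): Z₂ = −j101.2 Ω
Parallel: Z = Z₁Z₂/(Z₁+Z₂), |Z| = 168.9 Ω, ∠Z = -82.18°
I = V/|Z| = 1.9/168.9 = 11.25 mA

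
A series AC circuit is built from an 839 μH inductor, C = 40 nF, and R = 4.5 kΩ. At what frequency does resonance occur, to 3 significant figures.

ω₀ = 1/√(LC) = 1/√(0.000839 × 4e-08) = 172600 rad/s
f₀ = ω₀/(2π) = 27.5 kHz

27.5 kHz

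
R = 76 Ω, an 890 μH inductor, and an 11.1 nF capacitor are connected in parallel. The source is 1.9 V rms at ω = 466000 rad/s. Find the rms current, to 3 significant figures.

25.5 mA

X_L = ωL = 415 Ω
X_C = 1/(ωC) = 193 Ω
Parallel: admittances add. Y = 1/R + 1/(jωL) + jωC
Y = (0.0132 + j0.00276) S
|Y| = 0.0134 S → |Z| = 1/|Y| = 74.4 Ω, ∠Z = −∠Y = -11.9°
I = V/|Z| = 1.9/74.4 = 25.5 mA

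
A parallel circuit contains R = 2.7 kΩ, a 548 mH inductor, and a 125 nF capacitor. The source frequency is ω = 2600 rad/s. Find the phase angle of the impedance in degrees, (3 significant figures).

45.5°

X_L = ωL = 1420 Ω
X_C = 1/(ωC) = 3080 Ω
Parallel: admittances add. Y = 1/R + 1/(jωL) + jωC
Y = (0.000370 − j0.000377) S
|Y| = 0.000528 S → |Z| = 1/|Y| = 1890 Ω, ∠Z = −∠Y = 45.5°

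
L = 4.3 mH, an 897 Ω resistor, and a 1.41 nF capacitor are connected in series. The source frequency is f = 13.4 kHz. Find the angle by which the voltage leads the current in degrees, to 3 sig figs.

-83.7°

ω = 2πf = 84190 rad/s
X_L = ωL = 362 Ω
X_C = 1/(ωC) = 8420 Ω
Net reactance X = X_L − X_C = -8060 Ω
Z = 897 − j8060 Ω
|Z| = √(897² + 8060²) = 8110 Ω
∠Z = arctan(-8060/897) = -83.7°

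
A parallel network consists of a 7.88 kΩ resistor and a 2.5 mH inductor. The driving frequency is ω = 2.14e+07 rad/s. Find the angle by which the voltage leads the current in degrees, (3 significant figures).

8.38°

X_L = ωL = 53500 Ω
Parallel: admittances add. Y = 1/R + 1/(jωL)
Y = (0.000127 − j1.87e-05) S
|Y| = 0.000128 S → |Z| = 1/|Y| = 7800 Ω, ∠Z = −∠Y = 8.38°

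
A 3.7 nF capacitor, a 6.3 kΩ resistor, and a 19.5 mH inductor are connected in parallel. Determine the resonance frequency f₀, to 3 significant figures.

ω₀ = 1/√(LC) = 1/√(0.0195 × 3.7e-09) = 117700 rad/s
f₀ = ω₀/(2π) = 18.7 kHz

18.7 kHz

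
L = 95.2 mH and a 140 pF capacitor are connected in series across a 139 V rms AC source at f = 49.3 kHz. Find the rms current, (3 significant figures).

21.6 mA

ω = 2πf = 309800 rad/s
X_L = ωL = 29500 Ω
X_C = 1/(ωC) = 23100 Ω
Net reactance X = X_L − X_C = 6430 Ω
Z = j6430 Ω
|Z| = √(0² + 6430²) = 6430 Ω
I = V/|Z| = 139/6430 = 21.6 mA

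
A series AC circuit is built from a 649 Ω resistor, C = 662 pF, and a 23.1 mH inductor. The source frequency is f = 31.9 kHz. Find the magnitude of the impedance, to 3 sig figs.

ω = 2πf = 200400 rad/s
X_L = ωL = 4630 Ω
X_C = 1/(ωC) = 7540 Ω
Net reactance X = X_L − X_C = -2910 Ω
Z = 649 − j2910 Ω
|Z| = √(649² + 2910²) = 2980 Ω

2980 Ω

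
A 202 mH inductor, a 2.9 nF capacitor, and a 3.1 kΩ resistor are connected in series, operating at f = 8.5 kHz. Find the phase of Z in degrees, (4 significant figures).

ω = 2πf = 53410 rad/s
X_L = ωL = 10790 Ω
X_C = 1/(ωC) = 6457 Ω
Net reactance X = X_L − X_C = 4332 Ω
Z = 3100 + j4332 Ω
|Z| = √(3100² + 4332²) = 5327 Ω
∠Z = arctan(4332/3100) = 54.41°

54.41°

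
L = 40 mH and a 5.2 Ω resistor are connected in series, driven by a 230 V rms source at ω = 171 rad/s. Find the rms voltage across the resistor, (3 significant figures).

139 V

X_L = ωL = 6.84 Ω
Z = 5.20 + j6.84 Ω
|Z| = √(5.20² + 6.84²) = 8.59 Ω
I = V/|Z| = 26.8 A
V_R = I·|Z_R| = 26.8 × 5.20 = 139 V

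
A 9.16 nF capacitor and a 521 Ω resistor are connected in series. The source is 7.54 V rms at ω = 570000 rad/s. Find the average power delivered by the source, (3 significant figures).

96.1 mW

X_C = 1/(ωC) = 192 Ω
Z = 521 − j192 Ω
|Z| = √(521² + 192²) = 555 Ω
∠Z = arctan(-192/521) = -20.2°
I = V/|Z| = 13.6 mA
P = VI cos φ = 7.54 × 0.0136 × cos(-20.2°) = 96.1 mW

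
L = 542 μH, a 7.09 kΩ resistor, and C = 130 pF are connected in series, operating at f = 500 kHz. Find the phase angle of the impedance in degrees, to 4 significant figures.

-6.005°

ω = 2πf = 3.142e+06 rad/s
X_L = ωL = 1703 Ω
X_C = 1/(ωC) = 2449 Ω
Net reactance X = X_L − X_C = -745.8 Ω
Z = 7090 − j745.8 Ω
|Z| = √(7090² + 745.8²) = 7129 Ω
∠Z = arctan(-745.8/7090) = -6.005°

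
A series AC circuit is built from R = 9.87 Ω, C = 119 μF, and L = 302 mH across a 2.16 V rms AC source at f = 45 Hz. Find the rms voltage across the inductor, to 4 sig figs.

ω = 2πf = 282.7 rad/s
X_L = ωL = 85.39 Ω
X_C = 1/(ωC) = 29.72 Ω
Net reactance X = X_L − X_C = 55.67 Ω
Z = 9.870 + j55.67 Ω
|Z| = √(9.870² + 55.67²) = 56.54 Ω
I = V/|Z| = 38.21 mA
V_L = I·|Z_L| = 0.03821 × 85.39 = 3.262 V

3.262 V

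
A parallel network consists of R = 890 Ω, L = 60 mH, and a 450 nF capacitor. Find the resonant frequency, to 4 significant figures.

ω₀ = 1/√(LC) = 1/√(0.06 × 4.5e-07) = 6086 rad/s
f₀ = ω₀/(2π) = 968.6 Hz

968.6 Hz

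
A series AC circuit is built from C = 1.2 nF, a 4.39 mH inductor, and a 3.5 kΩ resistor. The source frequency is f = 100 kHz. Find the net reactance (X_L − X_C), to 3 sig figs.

ω = 2πf = 628300 rad/s
X_L = ωL = 2760 Ω
X_C = 1/(ωC) = 1330 Ω
X = 2760 − 1330 = 1430 Ω

1430 Ω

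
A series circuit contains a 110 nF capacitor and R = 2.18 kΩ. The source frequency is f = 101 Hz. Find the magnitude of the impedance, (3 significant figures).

ω = 2πf = 634.6 rad/s
X_C = 1/(ωC) = 14300 Ω
Z = 2180 − j14300 Ω
|Z| = √(2180² + 14300²) = 14500 Ω

14500 Ω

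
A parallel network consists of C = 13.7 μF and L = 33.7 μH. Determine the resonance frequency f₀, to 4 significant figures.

ω₀ = 1/√(LC) = 1/√(3.37e-05 × 1.37e-05) = 46540 rad/s
f₀ = ω₀/(2π) = 7.407 kHz

7.407 kHz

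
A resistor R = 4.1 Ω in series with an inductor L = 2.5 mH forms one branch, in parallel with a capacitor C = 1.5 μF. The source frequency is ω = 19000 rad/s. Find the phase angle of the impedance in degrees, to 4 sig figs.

-76.65°

X_L = ωL = 47.50 Ω
X_C = 1/(ωC) = 35.09 Ω
Branch 1 (R+jX_L): Z₁ = 4.100 + j47.50 Ω, |Z₁| = 47.68 Ω
Branch 2 (−jX_C): Z₂ = −j35.09 Ω
Parallel: Z = Z₁Z₂/(Z₁+Z₂), |Z| = 128.0 Ω, ∠Z = -76.65°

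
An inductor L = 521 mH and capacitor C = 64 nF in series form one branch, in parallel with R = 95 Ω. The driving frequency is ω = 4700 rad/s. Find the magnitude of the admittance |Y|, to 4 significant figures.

X_L = ωL = 2449 Ω
X_C = 1/(ωC) = 3324 Ω
Branch 1: Z₁ = R = 95.00 Ω
Branch 2 (series LC): Z₂ = j(X_L − X_C) = −j875.8 Ω
Parallel: Z = Z₁Z₂/(Z₁+Z₂), |Z| = 94.45 Ω, ∠Z = -6.191°
|Y| = 1/|Z| = 10.59 mS

10.59 mS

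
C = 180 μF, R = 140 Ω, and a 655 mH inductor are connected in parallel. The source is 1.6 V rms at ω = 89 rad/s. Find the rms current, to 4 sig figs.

X_L = ωL = 58.30 Ω
X_C = 1/(ωC) = 62.42 Ω
Parallel: admittances add. Y = 1/R + 1/(jωL) + jωC
Y = (0.007143 − j0.001134) S
|Y| = 0.007232 S → |Z| = 1/|Y| = 138.3 Ω, ∠Z = −∠Y = 9.022°
I = V/|Z| = 1.6/138.3 = 11.57 mA

11.57 mA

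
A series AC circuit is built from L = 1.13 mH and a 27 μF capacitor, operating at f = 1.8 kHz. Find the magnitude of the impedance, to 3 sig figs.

9.51 Ω

ω = 2πf = 11310 rad/s
X_L = ωL = 12.8 Ω
X_C = 1/(ωC) = 3.27 Ω
Net reactance X = X_L − X_C = 9.51 Ω
Z = j9.51 Ω
|Z| = √(0² + 9.51²) = 9.51 Ω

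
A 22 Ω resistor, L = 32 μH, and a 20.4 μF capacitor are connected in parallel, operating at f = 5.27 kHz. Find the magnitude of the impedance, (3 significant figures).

ω = 2πf = 33110 rad/s
X_L = ωL = 1.06 Ω
X_C = 1/(ωC) = 1.48 Ω
Parallel: admittances add. Y = 1/R + 1/(jωL) + jωC
Y = (0.0455 − j0.268) S
|Y| = 0.272 S → |Z| = 1/|Y| = 3.68 Ω, ∠Z = −∠Y = 80.4°

3.68 Ω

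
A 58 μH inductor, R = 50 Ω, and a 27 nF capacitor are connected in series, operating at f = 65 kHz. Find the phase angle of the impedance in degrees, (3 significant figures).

ω = 2πf = 408400 rad/s
X_L = ωL = 23.7 Ω
X_C = 1/(ωC) = 90.7 Ω
Net reactance X = X_L − X_C = -67.0 Ω
Z = 50.0 − j67.0 Ω
|Z| = √(50.0² + 67.0²) = 83.6 Ω
∠Z = arctan(-67.0/50.0) = -53.3°

-53.3°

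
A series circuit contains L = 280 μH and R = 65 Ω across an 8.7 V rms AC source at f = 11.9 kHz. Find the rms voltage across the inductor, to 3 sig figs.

ω = 2πf = 74770 rad/s
X_L = ωL = 20.9 Ω
Z = 65.0 + j20.9 Ω
|Z| = √(65.0² + 20.9²) = 68.3 Ω
I = V/|Z| = 127 mA
V_L = I·|Z_L| = 0.127 × 20.9 = 2.67 V

2.67 V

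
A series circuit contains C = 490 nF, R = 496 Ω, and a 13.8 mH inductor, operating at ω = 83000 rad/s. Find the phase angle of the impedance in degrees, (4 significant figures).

66.13°

X_L = ωL = 1145 Ω
X_C = 1/(ωC) = 24.59 Ω
Net reactance X = X_L − X_C = 1121 Ω
Z = 496.0 + j1121 Ω
|Z| = √(496.0² + 1121²) = 1226 Ω
∠Z = arctan(1121/496.0) = 66.13°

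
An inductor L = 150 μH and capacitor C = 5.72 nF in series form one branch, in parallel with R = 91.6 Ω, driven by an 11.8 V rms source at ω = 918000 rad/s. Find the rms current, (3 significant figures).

X_L = ωL = 138 Ω
X_C = 1/(ωC) = 190 Ω
Branch 1: Z₁ = R = 91.6 Ω
Branch 2 (series LC): Z₂ = j(X_L − X_C) = −j52.7 Ω
Parallel: Z = Z₁Z₂/(Z₁+Z₂), |Z| = 45.7 Ω, ∠Z = -60.1°
I = V/|Z| = 11.8/45.7 = 258 mA

258 mA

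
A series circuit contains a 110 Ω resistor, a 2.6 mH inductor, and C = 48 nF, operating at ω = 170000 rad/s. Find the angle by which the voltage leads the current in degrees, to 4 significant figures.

71.00°

X_L = ωL = 442.0 Ω
X_C = 1/(ωC) = 122.5 Ω
Net reactance X = X_L − X_C = 319.5 Ω
Z = 110.0 + j319.5 Ω
|Z| = √(110.0² + 319.5²) = 337.9 Ω
∠Z = arctan(319.5/110.0) = 71.00°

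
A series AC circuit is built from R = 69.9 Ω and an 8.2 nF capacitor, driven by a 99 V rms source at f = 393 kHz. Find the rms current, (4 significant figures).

ω = 2πf = 2.469e+06 rad/s
X_C = 1/(ωC) = 49.39 Ω
Z = 69.90 − j49.39 Ω
|Z| = √(69.90² + 49.39²) = 85.59 Ω
I = V/|Z| = 99/85.59 = 1.157 A

1.157 A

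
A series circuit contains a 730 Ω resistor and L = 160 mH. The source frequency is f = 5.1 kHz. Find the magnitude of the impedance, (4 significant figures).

5179 Ω

ω = 2πf = 32040 rad/s
X_L = ωL = 5127 Ω
Z = 730.0 + j5127 Ω
|Z| = √(730.0² + 5127²) = 5179 Ω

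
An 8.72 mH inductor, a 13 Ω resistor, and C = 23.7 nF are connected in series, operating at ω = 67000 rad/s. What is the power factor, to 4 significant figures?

X_L = ωL = 584.2 Ω
X_C = 1/(ωC) = 629.8 Ω
Net reactance X = X_L − X_C = -45.52 Ω
Z = 13.00 − j45.52 Ω
|Z| = √(13.00² + 45.52²) = 47.34 Ω
∠Z = arctan(-45.52/13.00) = -74.06°
cos φ = cos(-74.06°) = 0.2746

0.2746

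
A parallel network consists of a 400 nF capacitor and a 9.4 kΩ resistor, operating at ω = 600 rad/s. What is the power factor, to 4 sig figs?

0.4052

X_C = 1/(ωC) = 4167 Ω
Parallel: admittances add. Y = 1/R + jωC
Y = (0.0001064 + j0.0002400) S
|Y| = 0.0002625 S → |Z| = 1/|Y| = 3809 Ω, ∠Z = −∠Y = -66.09°
cos φ = cos(-66.09°) = 0.4052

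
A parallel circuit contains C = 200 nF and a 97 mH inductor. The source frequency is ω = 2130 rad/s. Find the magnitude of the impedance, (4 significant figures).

226.5 Ω

X_L = ωL = 206.6 Ω
X_C = 1/(ωC) = 2347 Ω
Parallel: admittances add. Y = 1/(jωL) + jωC
Y = (0 − j0.004414) S
|Y| = 0.004414 S → |Z| = 1/|Y| = 226.5 Ω, ∠Z = −∠Y = 90.00°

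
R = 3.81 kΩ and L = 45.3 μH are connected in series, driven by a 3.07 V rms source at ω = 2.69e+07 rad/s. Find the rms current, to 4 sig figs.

767.5 μA

X_L = ωL = 1219 Ω
Z = 3810 + j1219 Ω
|Z| = √(3810² + 1219²) = 4000 Ω
I = V/|Z| = 3.07/4000 = 767.5 μA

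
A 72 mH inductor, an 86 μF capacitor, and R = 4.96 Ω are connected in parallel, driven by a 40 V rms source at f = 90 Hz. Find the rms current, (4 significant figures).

ω = 2πf = 565.5 rad/s
X_L = ωL = 40.72 Ω
X_C = 1/(ωC) = 20.56 Ω
Parallel: admittances add. Y = 1/R + 1/(jωL) + jωC
Y = (0.2016 + j0.02407) S
|Y| = 0.2030 S → |Z| = 1/|Y| = 4.925 Ω, ∠Z = −∠Y = -6.808°
I = V/|Z| = 40/4.925 = 8.122 A

8.122 A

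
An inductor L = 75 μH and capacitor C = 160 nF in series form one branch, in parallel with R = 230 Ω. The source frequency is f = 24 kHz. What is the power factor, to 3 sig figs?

ω = 2πf = 150800 rad/s
X_L = ωL = 11.3 Ω
X_C = 1/(ωC) = 41.4 Ω
Branch 1: Z₁ = R = 230 Ω
Branch 2 (series LC): Z₂ = j(X_L − X_C) = −j30.1 Ω
Parallel: Z = Z₁Z₂/(Z₁+Z₂), |Z| = 29.9 Ω, ∠Z = -82.5°
cos φ = cos(-82.5°) = 0.130

0.130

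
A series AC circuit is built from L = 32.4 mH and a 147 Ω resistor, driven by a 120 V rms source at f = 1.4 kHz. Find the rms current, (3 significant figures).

374 mA

ω = 2πf = 8796 rad/s
X_L = ωL = 285 Ω
Z = 147 + j285 Ω
|Z| = √(147² + 285²) = 321 Ω
I = V/|Z| = 120/321 = 374 mA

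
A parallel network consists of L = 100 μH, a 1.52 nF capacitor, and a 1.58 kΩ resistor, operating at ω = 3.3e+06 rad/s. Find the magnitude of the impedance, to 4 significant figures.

479.8 Ω

X_L = ωL = 330.0 Ω
X_C = 1/(ωC) = 199.4 Ω
Parallel: admittances add. Y = 1/R + 1/(jωL) + jωC
Y = (0.0006329 + j0.001986) S
|Y| = 0.002084 S → |Z| = 1/|Y| = 479.8 Ω, ∠Z = −∠Y = -72.32°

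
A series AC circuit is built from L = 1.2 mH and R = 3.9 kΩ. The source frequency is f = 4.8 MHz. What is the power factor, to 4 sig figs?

0.1071

ω = 2πf = 3.016e+07 rad/s
X_L = ωL = 36190 Ω
Z = 3900 + j36190 Ω
|Z| = √(3900² + 36190²) = 36400 Ω
∠Z = arctan(36190/3900) = 83.85°
cos φ = cos(83.85°) = 0.1071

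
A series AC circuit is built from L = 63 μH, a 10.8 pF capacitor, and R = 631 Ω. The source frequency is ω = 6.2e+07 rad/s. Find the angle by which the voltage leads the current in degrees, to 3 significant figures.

X_L = ωL = 3910 Ω
X_C = 1/(ωC) = 1490 Ω
Net reactance X = X_L − X_C = 2410 Ω
Z = 631 + j2410 Ω
|Z| = √(631² + 2410²) = 2490 Ω
∠Z = arctan(2410/631) = 75.3°

75.3°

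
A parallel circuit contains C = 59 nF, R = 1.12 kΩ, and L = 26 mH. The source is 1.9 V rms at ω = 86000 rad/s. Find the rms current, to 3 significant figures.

8.95 mA

X_L = ωL = 2240 Ω
X_C = 1/(ωC) = 197 Ω
Parallel: admittances add. Y = 1/R + 1/(jωL) + jωC
Y = (0.000893 + j0.00463) S
|Y| = 0.00471 S → |Z| = 1/|Y| = 212 Ω, ∠Z = −∠Y = -79.1°
I = V/|Z| = 1.9/212 = 8.95 mA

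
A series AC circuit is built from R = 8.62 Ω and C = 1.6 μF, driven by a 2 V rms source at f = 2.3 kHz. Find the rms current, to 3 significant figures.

45.4 mA

ω = 2πf = 14450 rad/s
X_C = 1/(ωC) = 43.2 Ω
Z = 8.62 − j43.2 Ω
|Z| = √(8.62² + 43.2²) = 44.1 Ω
I = V/|Z| = 2/44.1 = 45.4 mA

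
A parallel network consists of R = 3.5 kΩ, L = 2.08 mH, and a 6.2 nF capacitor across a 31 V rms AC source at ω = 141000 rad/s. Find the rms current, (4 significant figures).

X_L = ωL = 293.3 Ω
X_C = 1/(ωC) = 1144 Ω
Parallel: admittances add. Y = 1/R + 1/(jωL) + jωC
Y = (0.0002857 − j0.002536) S
|Y| = 0.002552 S → |Z| = 1/|Y| = 391.9 Ω, ∠Z = −∠Y = 83.57°
I = V/|Z| = 31/391.9 = 79.10 mA

79.10 mA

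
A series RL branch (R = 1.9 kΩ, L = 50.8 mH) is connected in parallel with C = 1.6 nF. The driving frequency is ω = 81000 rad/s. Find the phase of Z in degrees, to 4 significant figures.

X_L = ωL = 4115 Ω
X_C = 1/(ωC) = 7716 Ω
Branch 1 (R+jX_L): Z₁ = 1900 + j4115 Ω, |Z₁| = 4532 Ω
Branch 2 (−jX_C): Z₂ = −j7716 Ω
Parallel: Z = Z₁Z₂/(Z₁+Z₂), |Z| = 8589 Ω, ∠Z = 37.40°

37.40°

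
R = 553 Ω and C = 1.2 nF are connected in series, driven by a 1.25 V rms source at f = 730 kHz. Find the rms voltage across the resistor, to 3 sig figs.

1.19 V

ω = 2πf = 4.587e+06 rad/s
X_C = 1/(ωC) = 182 Ω
Z = 553 − j182 Ω
|Z| = √(553² + 182²) = 582 Ω
I = V/|Z| = 2.15 mA
V_R = I·|Z_R| = 0.00215 × 553 = 1.19 V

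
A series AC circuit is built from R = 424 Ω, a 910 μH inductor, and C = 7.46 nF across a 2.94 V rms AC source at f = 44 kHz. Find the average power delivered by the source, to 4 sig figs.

ω = 2πf = 276500 rad/s
X_L = ωL = 251.6 Ω
X_C = 1/(ωC) = 484.9 Ω
Net reactance X = X_L − X_C = -233.3 Ω
Z = 424.0 − j233.3 Ω
|Z| = √(424.0² + 233.3²) = 483.9 Ω
∠Z = arctan(-233.3/424.0) = -28.82°
I = V/|Z| = 6.075 mA
P = VI cos φ = 2.94 × 0.006075 × cos(-28.82°) = 15.65 mW

15.65 mW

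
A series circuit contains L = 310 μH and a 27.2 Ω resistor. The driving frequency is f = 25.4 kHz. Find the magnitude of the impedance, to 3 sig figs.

56.5 Ω

ω = 2πf = 159600 rad/s
X_L = ωL = 49.5 Ω
Z = 27.2 + j49.5 Ω
|Z| = √(27.2² + 49.5²) = 56.5 Ω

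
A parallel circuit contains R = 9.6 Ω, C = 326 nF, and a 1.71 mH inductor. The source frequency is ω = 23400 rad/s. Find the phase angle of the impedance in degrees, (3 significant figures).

9.46°

X_L = ωL = 40.0 Ω
X_C = 1/(ωC) = 131 Ω
Parallel: admittances add. Y = 1/R + 1/(jωL) + jωC
Y = (0.104 − j0.0174) S
|Y| = 0.106 S → |Z| = 1/|Y| = 9.47 Ω, ∠Z = −∠Y = 9.46°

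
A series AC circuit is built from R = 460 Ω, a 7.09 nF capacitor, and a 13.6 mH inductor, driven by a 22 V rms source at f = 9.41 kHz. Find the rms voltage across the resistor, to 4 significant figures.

ω = 2πf = 59120 rad/s
X_L = ωL = 804.1 Ω
X_C = 1/(ωC) = 2386 Ω
Net reactance X = X_L − X_C = -1581 Ω
Z = 460.0 − j1581 Ω
|Z| = √(460.0² + 1581²) = 1647 Ω
I = V/|Z| = 13.36 mA
V_R = I·|Z_R| = 0.01336 × 460.0 = 6.145 V

6.145 V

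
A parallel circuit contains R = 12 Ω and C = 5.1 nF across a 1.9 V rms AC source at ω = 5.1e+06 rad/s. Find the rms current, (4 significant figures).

X_C = 1/(ωC) = 38.45 Ω
Parallel: admittances add. Y = 1/R + jωC
Y = (0.08333 + j0.02601) S
|Y| = 0.08730 S → |Z| = 1/|Y| = 11.45 Ω, ∠Z = −∠Y = -17.33°
I = V/|Z| = 1.9/11.45 = 165.9 mA

165.9 mA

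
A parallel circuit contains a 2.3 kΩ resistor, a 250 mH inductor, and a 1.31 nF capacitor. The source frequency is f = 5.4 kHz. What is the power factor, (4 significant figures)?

ω = 2πf = 33930 rad/s
X_L = ωL = 8482 Ω
X_C = 1/(ωC) = 22500 Ω
Parallel: admittances add. Y = 1/R + 1/(jωL) + jωC
Y = (0.0004348 − j7.345e-05) S
|Y| = 0.0004409 S → |Z| = 1/|Y| = 2268 Ω, ∠Z = −∠Y = 9.588°
cos φ = cos(9.588°) = 0.9860

0.9860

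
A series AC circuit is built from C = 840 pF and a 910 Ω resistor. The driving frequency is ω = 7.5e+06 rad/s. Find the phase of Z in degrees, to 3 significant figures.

-9.89°

X_C = 1/(ωC) = 159 Ω
Z = 910 − j159 Ω
|Z| = √(910² + 159²) = 924 Ω
∠Z = arctan(-159/910) = -9.89°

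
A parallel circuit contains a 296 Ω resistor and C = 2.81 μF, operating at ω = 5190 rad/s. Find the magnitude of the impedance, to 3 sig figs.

66.8 Ω

X_C = 1/(ωC) = 68.6 Ω
Parallel: admittances add. Y = 1/R + jωC
Y = (0.00338 + j0.0146) S
|Y| = 0.0150 S → |Z| = 1/|Y| = 66.8 Ω, ∠Z = −∠Y = -77.0°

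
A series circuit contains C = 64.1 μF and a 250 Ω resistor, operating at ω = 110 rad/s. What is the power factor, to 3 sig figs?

X_C = 1/(ωC) = 142 Ω
Z = 250 − j142 Ω
|Z| = √(250² + 142²) = 287 Ω
∠Z = arctan(-142/250) = -29.6°
cos φ = cos(-29.6°) = 0.870

0.870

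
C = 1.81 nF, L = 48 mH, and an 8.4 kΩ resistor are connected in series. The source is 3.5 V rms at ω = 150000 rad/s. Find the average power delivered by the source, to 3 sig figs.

X_L = ωL = 7200 Ω
X_C = 1/(ωC) = 3680 Ω
Net reactance X = X_L − X_C = 3520 Ω
Z = 8400 + j3520 Ω
|Z| = √(8400² + 3520²) = 9110 Ω
∠Z = arctan(3520/8400) = 22.7°
I = V/|Z| = 384 μA
P = VI cos φ = 3.5 × 0.000384 × cos(22.7°) = 1.24 mW

1.24 mW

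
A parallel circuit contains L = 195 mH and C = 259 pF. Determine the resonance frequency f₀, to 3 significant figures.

ω₀ = 1/√(LC) = 1/√(0.195 × 2.59e-10) = 140700 rad/s
f₀ = ω₀/(2π) = 22.4 kHz

22.4 kHz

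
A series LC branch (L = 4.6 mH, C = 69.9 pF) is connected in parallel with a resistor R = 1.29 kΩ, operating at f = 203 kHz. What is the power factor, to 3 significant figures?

ω = 2πf = 1.275e+06 rad/s
X_L = ωL = 5870 Ω
X_C = 1/(ωC) = 11200 Ω
Branch 1: Z₁ = R = 1290 Ω
Branch 2 (series LC): Z₂ = j(X_L − X_C) = −j5350 Ω
Parallel: Z = Z₁Z₂/(Z₁+Z₂), |Z| = 1250 Ω, ∠Z = -13.6°
cos φ = cos(-13.6°) = 0.972

0.972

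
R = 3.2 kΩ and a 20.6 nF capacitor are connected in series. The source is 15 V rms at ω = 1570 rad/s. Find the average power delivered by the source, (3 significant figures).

X_C = 1/(ωC) = 30900 Ω
Z = 3200 − j30900 Ω
|Z| = √(3200² + 30900²) = 31100 Ω
∠Z = arctan(-30900/3200) = -84.1°
I = V/|Z| = 483 μA
P = VI cos φ = 15 × 0.000483 × cos(-84.1°) = 745 μW

745 μW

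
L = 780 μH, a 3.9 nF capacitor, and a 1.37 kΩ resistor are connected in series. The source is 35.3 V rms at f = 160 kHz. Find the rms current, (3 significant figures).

24.0 mA

ω = 2πf = 1.005e+06 rad/s
X_L = ωL = 784 Ω
X_C = 1/(ωC) = 255 Ω
Net reactance X = X_L − X_C = 529 Ω
Z = 1370 + j529 Ω
|Z| = √(1370² + 529²) = 1470 Ω
I = V/|Z| = 35.3/1470 = 24.0 mA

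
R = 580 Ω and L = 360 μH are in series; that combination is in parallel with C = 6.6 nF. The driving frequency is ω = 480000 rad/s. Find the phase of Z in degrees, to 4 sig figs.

X_L = ωL = 172.8 Ω
X_C = 1/(ωC) = 315.7 Ω
Branch 1 (R+jX_L): Z₁ = 580.0 + j172.8 Ω, |Z₁| = 605.2 Ω
Branch 2 (−jX_C): Z₂ = −j315.7 Ω
Parallel: Z = Z₁Z₂/(Z₁+Z₂), |Z| = 319.8 Ω, ∠Z = -59.57°

-59.57°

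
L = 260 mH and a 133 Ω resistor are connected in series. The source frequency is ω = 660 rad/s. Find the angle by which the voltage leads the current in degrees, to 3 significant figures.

52.2°

X_L = ωL = 172 Ω
Z = 133 + j172 Ω
|Z| = √(133² + 172²) = 217 Ω
∠Z = arctan(172/133) = 52.2°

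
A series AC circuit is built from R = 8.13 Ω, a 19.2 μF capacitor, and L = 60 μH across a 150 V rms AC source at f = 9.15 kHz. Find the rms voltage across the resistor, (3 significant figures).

ω = 2πf = 57490 rad/s
X_L = ωL = 3.45 Ω
X_C = 1/(ωC) = 0.906 Ω
Net reactance X = X_L − X_C = 2.54 Ω
Z = 8.13 + j2.54 Ω
|Z| = √(8.13² + 2.54²) = 8.52 Ω
I = V/|Z| = 17.6 A
V_R = I·|Z_R| = 17.6 × 8.13 = 143 V

143 V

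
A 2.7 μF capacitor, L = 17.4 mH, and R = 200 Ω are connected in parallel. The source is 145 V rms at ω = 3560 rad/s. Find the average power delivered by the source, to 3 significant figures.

105 W

X_L = ωL = 61.9 Ω
X_C = 1/(ωC) = 104 Ω
Parallel: admittances add. Y = 1/R + 1/(jωL) + jωC
Y = (0.00500 − j0.00653) S
|Y| = 0.00823 S → |Z| = 1/|Y| = 122 Ω, ∠Z = −∠Y = 52.6°
I = V/|Z| = 1.19 A
P = VI cos φ = 145 × 1.19 × cos(52.6°) = 105 W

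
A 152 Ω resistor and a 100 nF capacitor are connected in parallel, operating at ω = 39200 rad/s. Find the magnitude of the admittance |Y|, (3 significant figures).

7.66 mS

X_C = 1/(ωC) = 255 Ω
Parallel: admittances add. Y = 1/R + jωC
Y = (0.00658 + j0.00392) S
|Y| = 0.00766 S → |Z| = 1/|Y| = 131 Ω, ∠Z = −∠Y = -30.8°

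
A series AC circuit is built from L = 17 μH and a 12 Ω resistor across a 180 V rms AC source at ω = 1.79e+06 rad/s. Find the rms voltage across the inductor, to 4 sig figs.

X_L = ωL = 30.43 Ω
Z = 12.00 + j30.43 Ω
|Z| = √(12.00² + 30.43²) = 32.71 Ω
I = V/|Z| = 5.503 A
V_L = I·|Z_L| = 5.503 × 30.43 = 167.5 V

167.5 V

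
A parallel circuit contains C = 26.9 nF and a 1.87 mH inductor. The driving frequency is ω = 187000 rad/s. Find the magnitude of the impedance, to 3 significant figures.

X_L = ωL = 350 Ω
X_C = 1/(ωC) = 199 Ω
Parallel: admittances add. Y = 1/(jωL) + jωC
Y = (0 + j0.00217) S
|Y| = 0.00217 S → |Z| = 1/|Y| = 461 Ω, ∠Z = −∠Y = -90.0°

461 Ω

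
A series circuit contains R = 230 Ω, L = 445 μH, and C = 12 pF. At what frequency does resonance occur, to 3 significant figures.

ω₀ = 1/√(LC) = 1/√(0.000445 × 1.2e-11) = 1.368e+07 rad/s
f₀ = ω₀/(2π) = 2.18 MHz

2.18 MHz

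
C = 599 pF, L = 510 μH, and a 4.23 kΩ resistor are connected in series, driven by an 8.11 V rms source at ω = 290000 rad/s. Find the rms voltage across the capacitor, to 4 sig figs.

X_L = ωL = 147.9 Ω
X_C = 1/(ωC) = 5757 Ω
Net reactance X = X_L − X_C = -5609 Ω
Z = 4230 − j5609 Ω
|Z| = √(4230² + 5609²) = 7025 Ω
I = V/|Z| = 1.154 mA
V_C = I·|Z_C| = 0.001154 × 5757 = 6.646 V

6.646 V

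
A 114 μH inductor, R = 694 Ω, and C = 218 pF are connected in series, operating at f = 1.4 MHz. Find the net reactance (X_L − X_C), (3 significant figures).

ω = 2πf = 8.796e+06 rad/s
X_L = ωL = 1000 Ω
X_C = 1/(ωC) = 521 Ω
X = 1000 − 521 = 481 Ω

481 Ω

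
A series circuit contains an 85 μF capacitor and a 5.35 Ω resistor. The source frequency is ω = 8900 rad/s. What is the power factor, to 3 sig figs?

X_C = 1/(ωC) = 1.32 Ω
Z = 5.35 − j1.32 Ω
|Z| = √(5.35² + 1.32²) = 5.51 Ω
∠Z = arctan(-1.32/5.35) = -13.9°
cos φ = cos(-13.9°) = 0.971

0.971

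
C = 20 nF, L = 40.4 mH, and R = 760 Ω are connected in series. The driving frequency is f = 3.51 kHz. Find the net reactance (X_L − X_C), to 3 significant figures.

ω = 2πf = 22050 rad/s
X_L = ωL = 891 Ω
X_C = 1/(ωC) = 2270 Ω
X = 891 − 2270 = -1380 Ω

-1380 Ω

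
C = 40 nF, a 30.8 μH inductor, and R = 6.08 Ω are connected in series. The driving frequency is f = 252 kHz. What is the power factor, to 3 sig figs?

0.181

ω = 2πf = 1.583e+06 rad/s
X_L = ωL = 48.8 Ω
X_C = 1/(ωC) = 15.8 Ω
Net reactance X = X_L − X_C = 33.0 Ω
Z = 6.08 + j33.0 Ω
|Z| = √(6.08² + 33.0²) = 33.5 Ω
∠Z = arctan(33.0/6.08) = 79.6°
cos φ = cos(79.6°) = 0.181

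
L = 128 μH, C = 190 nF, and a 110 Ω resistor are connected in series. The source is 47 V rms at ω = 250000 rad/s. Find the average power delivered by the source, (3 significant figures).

X_L = ωL = 32.0 Ω
X_C = 1/(ωC) = 21.1 Ω
Net reactance X = X_L − X_C = 10.9 Ω
Z = 110 + j10.9 Ω
|Z| = √(110² + 10.9²) = 111 Ω
∠Z = arctan(10.9/110) = 5.68°
I = V/|Z| = 425 mA
P = VI cos φ = 47 × 0.425 × cos(5.68°) = 19.9 W

19.9 W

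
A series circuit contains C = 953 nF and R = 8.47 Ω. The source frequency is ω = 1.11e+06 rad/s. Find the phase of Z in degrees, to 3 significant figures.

-6.37°

X_C = 1/(ωC) = 0.945 Ω
Z = 8.47 − j0.945 Ω
|Z| = √(8.47² + 0.945²) = 8.52 Ω
∠Z = arctan(-0.945/8.47) = -6.37°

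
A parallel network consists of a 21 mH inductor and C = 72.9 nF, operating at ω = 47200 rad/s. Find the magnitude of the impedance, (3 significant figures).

411 Ω

X_L = ωL = 991 Ω
X_C = 1/(ωC) = 291 Ω
Parallel: admittances add. Y = 1/(jωL) + jωC
Y = (0 + j0.00243) S
|Y| = 0.00243 S → |Z| = 1/|Y| = 411 Ω, ∠Z = −∠Y = -90.0°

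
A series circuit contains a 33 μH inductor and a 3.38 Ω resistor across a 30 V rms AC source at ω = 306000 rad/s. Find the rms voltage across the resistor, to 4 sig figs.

9.522 V

X_L = ωL = 10.10 Ω
Z = 3.380 + j10.10 Ω
|Z| = √(3.380² + 10.10²) = 10.65 Ω
I = V/|Z| = 2.817 A
V_R = I·|Z_R| = 2.817 × 3.380 = 9.522 V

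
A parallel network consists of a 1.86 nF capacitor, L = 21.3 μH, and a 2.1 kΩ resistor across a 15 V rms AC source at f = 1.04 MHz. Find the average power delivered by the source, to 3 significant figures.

ω = 2πf = 6.535e+06 rad/s
X_L = ωL = 139 Ω
X_C = 1/(ωC) = 82.3 Ω
Parallel: admittances add. Y = 1/R + 1/(jωL) + jωC
Y = (0.000476 + j0.00497) S
|Y| = 0.00499 S → |Z| = 1/|Y| = 200 Ω, ∠Z = −∠Y = -84.5°
I = V/|Z| = 74.9 mA
P = VI cos φ = 15 × 0.0749 × cos(-84.5°) = 107 mW

107 mW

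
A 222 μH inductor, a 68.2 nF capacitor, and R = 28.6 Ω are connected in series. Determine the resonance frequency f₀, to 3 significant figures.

ω₀ = 1/√(LC) = 1/√(0.000222 × 6.82e-08) = 257000 rad/s
f₀ = ω₀/(2π) = 40.9 kHz

40.9 kHz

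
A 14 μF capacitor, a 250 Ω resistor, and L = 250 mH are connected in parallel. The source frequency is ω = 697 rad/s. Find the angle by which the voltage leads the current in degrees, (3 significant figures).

X_L = ωL = 174 Ω
X_C = 1/(ωC) = 102 Ω
Parallel: admittances add. Y = 1/R + 1/(jωL) + jωC
Y = (0.00400 + j0.00402) S
|Y| = 0.00567 S → |Z| = 1/|Y| = 176 Ω, ∠Z = −∠Y = -45.1°

-45.1°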